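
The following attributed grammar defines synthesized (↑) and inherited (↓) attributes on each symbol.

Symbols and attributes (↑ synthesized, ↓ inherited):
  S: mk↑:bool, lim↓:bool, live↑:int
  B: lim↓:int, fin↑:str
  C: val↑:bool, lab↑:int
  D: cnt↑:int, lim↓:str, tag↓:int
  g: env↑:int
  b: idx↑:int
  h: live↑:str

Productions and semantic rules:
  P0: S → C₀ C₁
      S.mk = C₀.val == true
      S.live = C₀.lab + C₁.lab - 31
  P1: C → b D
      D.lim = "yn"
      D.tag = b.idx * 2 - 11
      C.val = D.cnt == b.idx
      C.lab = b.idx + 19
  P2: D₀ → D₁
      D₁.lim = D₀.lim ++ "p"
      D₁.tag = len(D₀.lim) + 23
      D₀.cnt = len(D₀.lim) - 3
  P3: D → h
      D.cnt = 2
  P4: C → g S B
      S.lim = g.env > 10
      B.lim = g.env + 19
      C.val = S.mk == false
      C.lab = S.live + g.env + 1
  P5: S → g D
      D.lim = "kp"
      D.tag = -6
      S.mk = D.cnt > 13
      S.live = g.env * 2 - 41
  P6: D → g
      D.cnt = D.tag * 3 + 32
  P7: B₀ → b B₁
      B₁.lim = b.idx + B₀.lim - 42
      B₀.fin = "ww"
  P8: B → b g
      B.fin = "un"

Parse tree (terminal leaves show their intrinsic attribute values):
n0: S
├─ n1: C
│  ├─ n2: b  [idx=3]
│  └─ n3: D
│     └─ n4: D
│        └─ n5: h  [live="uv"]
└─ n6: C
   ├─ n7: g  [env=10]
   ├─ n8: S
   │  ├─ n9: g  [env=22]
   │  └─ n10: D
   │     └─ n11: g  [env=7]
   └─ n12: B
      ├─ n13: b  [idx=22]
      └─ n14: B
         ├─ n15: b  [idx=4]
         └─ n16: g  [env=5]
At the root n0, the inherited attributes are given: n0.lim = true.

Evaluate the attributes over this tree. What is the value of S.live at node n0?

1. n0.lim = true  [given at root]
2. n2.idx = 3  [terminal]
3. n3.lim = "yn"  ["yn"]
4. n3.tag = -5  [b.idx * 2 - 11]
5. n4.lim = "ynp"  [D₀.lim ++ "p"]
6. n4.tag = 25  [len(D₀.lim) + 23]
7. n5.live = "uv"  [terminal]
8. n4.cnt = 2  [2]
9. n3.cnt = -1  [len(D₀.lim) - 3]
10. n1.val = false  [D.cnt == b.idx]
11. n1.lab = 22  [b.idx + 19]
12. n7.env = 10  [terminal]
13. n8.lim = false  [g.env > 10]
14. n9.env = 22  [terminal]
15. n10.lim = "kp"  ["kp"]
16. n10.tag = -6  [-6]
17. n11.env = 7  [terminal]
18. n10.cnt = 14  [D.tag * 3 + 32]
19. n8.mk = true  [D.cnt > 13]
20. n8.live = 3  [g.env * 2 - 41]
21. n12.lim = 29  [g.env + 19]
22. n13.idx = 22  [terminal]
23. n14.lim = 9  [b.idx + B₀.lim - 42]
24. n15.idx = 4  [terminal]
25. n16.env = 5  [terminal]
26. n14.fin = "un"  ["un"]
27. n12.fin = "ww"  ["ww"]
28. n6.val = false  [S.mk == false]
29. n6.lab = 14  [S.live + g.env + 1]
30. n0.mk = false  [C₀.val == true]
31. n0.live = 5  [C₀.lab + C₁.lab - 31]

5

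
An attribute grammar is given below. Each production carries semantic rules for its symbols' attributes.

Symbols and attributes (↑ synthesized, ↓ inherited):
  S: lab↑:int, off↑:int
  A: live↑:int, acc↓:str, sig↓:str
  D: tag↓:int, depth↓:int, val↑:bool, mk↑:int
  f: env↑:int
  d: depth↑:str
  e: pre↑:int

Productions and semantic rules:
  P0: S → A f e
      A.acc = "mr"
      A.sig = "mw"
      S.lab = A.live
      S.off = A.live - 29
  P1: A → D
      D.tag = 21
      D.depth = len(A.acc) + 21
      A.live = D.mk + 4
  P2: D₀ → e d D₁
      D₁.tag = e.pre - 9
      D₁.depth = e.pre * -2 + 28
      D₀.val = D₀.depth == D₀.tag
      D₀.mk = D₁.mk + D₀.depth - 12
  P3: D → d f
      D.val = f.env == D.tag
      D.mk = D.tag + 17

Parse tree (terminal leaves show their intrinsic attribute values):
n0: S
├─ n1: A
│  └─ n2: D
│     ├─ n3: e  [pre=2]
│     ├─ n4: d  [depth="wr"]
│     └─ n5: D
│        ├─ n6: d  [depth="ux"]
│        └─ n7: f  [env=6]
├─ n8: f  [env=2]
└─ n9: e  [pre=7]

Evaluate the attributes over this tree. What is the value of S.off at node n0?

-4

1. n1.acc = "mr"  ["mr"]
2. n1.sig = "mw"  ["mw"]
3. n2.tag = 21  [21]
4. n2.depth = 23  [len(A.acc) + 21]
5. n3.pre = 2  [terminal]
6. n4.depth = "wr"  [terminal]
7. n5.tag = -7  [e.pre - 9]
8. n5.depth = 24  [e.pre * -2 + 28]
9. n6.depth = "ux"  [terminal]
10. n7.env = 6  [terminal]
11. n5.val = false  [f.env == D.tag]
12. n5.mk = 10  [D.tag + 17]
13. n2.val = false  [D₀.depth == D₀.tag]
14. n2.mk = 21  [D₁.mk + D₀.depth - 12]
15. n1.live = 25  [D.mk + 4]
16. n8.env = 2  [terminal]
17. n9.pre = 7  [terminal]
18. n0.lab = 25  [A.live]
19. n0.off = -4  [A.live - 29]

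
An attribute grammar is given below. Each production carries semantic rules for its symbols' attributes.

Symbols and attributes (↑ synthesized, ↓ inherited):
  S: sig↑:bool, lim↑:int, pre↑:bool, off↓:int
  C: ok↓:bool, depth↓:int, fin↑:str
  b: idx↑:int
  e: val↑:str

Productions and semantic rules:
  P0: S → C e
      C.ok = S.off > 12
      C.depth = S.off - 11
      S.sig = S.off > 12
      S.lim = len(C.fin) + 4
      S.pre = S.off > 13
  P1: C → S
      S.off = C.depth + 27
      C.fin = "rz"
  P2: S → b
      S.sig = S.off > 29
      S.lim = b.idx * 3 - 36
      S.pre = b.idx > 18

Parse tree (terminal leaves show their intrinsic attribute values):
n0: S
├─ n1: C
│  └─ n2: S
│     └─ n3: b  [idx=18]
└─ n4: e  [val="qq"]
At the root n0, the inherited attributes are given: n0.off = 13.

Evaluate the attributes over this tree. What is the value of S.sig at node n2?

false

1. n0.off = 13  [given at root]
2. n1.ok = true  [S.off > 12]
3. n1.depth = 2  [S.off - 11]
4. n2.off = 29  [C.depth + 27]
5. n3.idx = 18  [terminal]
6. n2.sig = false  [S.off > 29]
7. n2.lim = 18  [b.idx * 3 - 36]
8. n2.pre = false  [b.idx > 18]
9. n1.fin = "rz"  ["rz"]
10. n4.val = "qq"  [terminal]
11. n0.sig = true  [S.off > 12]
12. n0.lim = 6  [len(C.fin) + 4]
13. n0.pre = false  [S.off > 13]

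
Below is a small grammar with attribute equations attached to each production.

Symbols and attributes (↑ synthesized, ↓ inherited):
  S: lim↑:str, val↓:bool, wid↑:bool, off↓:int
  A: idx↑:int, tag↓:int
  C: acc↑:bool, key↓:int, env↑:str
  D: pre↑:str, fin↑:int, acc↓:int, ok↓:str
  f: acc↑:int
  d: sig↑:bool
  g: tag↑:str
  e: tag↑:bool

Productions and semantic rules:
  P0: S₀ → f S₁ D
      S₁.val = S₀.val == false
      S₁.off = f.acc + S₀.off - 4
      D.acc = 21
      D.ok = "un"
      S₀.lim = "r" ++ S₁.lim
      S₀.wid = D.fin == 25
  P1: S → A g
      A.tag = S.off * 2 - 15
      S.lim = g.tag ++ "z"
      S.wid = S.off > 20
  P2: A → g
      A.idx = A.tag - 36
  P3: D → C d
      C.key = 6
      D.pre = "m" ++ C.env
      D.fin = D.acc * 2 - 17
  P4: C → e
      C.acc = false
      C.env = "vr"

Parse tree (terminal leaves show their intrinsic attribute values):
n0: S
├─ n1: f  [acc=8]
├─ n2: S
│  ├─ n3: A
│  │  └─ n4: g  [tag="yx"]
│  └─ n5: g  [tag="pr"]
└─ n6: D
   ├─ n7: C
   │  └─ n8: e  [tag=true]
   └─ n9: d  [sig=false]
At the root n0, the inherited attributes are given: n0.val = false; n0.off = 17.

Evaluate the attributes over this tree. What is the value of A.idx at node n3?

-9

1. n0.val = false  [given at root]
2. n0.off = 17  [given at root]
3. n1.acc = 8  [terminal]
4. n2.val = true  [S₀.val == false]
5. n2.off = 21  [f.acc + S₀.off - 4]
6. n3.tag = 27  [S.off * 2 - 15]
7. n4.tag = "yx"  [terminal]
8. n3.idx = -9  [A.tag - 36]
9. n5.tag = "pr"  [terminal]
10. n2.lim = "prz"  [g.tag ++ "z"]
11. n2.wid = true  [S.off > 20]
12. n6.acc = 21  [21]
13. n6.ok = "un"  ["un"]
14. n7.key = 6  [6]
15. n8.tag = true  [terminal]
16. n7.acc = false  [false]
17. n7.env = "vr"  ["vr"]
18. n9.sig = false  [terminal]
19. n6.pre = "mvr"  ["m" ++ C.env]
20. n6.fin = 25  [D.acc * 2 - 17]
21. n0.lim = "rprz"  ["r" ++ S₁.lim]
22. n0.wid = true  [D.fin == 25]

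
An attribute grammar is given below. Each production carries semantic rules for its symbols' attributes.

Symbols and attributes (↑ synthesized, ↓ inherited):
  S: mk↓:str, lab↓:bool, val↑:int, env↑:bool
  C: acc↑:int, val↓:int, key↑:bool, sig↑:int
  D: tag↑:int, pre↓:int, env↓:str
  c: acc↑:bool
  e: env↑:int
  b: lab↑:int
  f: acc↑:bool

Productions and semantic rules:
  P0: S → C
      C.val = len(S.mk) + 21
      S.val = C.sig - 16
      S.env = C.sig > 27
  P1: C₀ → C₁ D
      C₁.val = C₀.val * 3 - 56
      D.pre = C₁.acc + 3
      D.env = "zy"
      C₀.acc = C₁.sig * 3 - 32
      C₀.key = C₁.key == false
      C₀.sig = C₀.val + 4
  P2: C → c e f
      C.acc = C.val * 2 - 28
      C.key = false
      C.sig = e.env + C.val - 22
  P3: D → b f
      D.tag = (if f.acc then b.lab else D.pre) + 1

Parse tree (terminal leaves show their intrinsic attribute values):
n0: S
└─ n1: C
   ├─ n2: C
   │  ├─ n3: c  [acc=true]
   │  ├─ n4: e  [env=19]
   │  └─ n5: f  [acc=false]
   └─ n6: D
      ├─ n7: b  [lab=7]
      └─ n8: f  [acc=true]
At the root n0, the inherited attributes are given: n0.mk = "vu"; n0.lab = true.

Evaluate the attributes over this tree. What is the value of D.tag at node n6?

1. n0.mk = "vu"  [given at root]
2. n0.lab = true  [given at root]
3. n1.val = 23  [len(S.mk) + 21]
4. n2.val = 13  [C₀.val * 3 - 56]
5. n3.acc = true  [terminal]
6. n4.env = 19  [terminal]
7. n5.acc = false  [terminal]
8. n2.acc = -2  [C.val * 2 - 28]
9. n2.key = false  [false]
10. n2.sig = 10  [e.env + C.val - 22]
11. n6.pre = 1  [C₁.acc + 3]
12. n6.env = "zy"  ["zy"]
13. n7.lab = 7  [terminal]
14. n8.acc = true  [terminal]
15. n6.tag = 8  [(if f.acc then b.lab else D.pre) + 1]
16. n1.acc = -2  [C₁.sig * 3 - 32]
17. n1.key = true  [C₁.key == false]
18. n1.sig = 27  [C₀.val + 4]
19. n0.val = 11  [C.sig - 16]
20. n0.env = false  [C.sig > 27]

8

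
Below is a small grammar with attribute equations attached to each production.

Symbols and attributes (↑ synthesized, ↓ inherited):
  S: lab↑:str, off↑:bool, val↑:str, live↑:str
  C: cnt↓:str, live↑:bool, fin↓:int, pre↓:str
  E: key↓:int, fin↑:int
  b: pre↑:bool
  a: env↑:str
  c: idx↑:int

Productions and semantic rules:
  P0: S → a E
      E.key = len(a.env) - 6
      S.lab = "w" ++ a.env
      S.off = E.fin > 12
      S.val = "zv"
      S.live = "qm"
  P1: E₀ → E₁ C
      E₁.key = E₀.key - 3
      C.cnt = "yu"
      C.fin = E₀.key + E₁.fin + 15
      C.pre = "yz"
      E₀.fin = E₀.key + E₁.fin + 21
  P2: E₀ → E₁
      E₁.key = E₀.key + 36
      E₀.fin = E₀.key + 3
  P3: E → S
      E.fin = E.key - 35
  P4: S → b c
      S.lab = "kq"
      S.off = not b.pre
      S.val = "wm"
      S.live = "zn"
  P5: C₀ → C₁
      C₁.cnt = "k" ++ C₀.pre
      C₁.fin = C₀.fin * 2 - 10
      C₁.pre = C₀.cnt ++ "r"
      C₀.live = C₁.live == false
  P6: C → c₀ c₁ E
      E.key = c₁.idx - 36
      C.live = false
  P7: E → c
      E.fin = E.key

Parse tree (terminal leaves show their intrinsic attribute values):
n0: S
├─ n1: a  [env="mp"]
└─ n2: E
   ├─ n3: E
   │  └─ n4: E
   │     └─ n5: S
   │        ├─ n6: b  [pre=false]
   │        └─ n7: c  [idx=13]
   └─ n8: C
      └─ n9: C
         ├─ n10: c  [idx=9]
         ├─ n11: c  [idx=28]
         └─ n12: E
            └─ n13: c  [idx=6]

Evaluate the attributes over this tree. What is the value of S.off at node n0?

true

1. n1.env = "mp"  [terminal]
2. n2.key = -4  [len(a.env) - 6]
3. n3.key = -7  [E₀.key - 3]
4. n4.key = 29  [E₀.key + 36]
5. n6.pre = false  [terminal]
6. n7.idx = 13  [terminal]
7. n5.lab = "kq"  ["kq"]
8. n5.off = true  [not b.pre]
9. n5.val = "wm"  ["wm"]
10. n5.live = "zn"  ["zn"]
11. n4.fin = -6  [E.key - 35]
12. n3.fin = -4  [E₀.key + 3]
13. n8.cnt = "yu"  ["yu"]
14. n8.fin = 7  [E₀.key + E₁.fin + 15]
15. n8.pre = "yz"  ["yz"]
16. n9.cnt = "kyz"  ["k" ++ C₀.pre]
17. n9.fin = 4  [C₀.fin * 2 - 10]
18. n9.pre = "yur"  [C₀.cnt ++ "r"]
19. n10.idx = 9  [terminal]
20. n11.idx = 28  [terminal]
21. n12.key = -8  [c₁.idx - 36]
22. n13.idx = 6  [terminal]
23. n12.fin = -8  [E.key]
24. n9.live = false  [false]
25. n8.live = true  [C₁.live == false]
26. n2.fin = 13  [E₀.key + E₁.fin + 21]
27. n0.lab = "wmp"  ["w" ++ a.env]
28. n0.off = true  [E.fin > 12]
29. n0.val = "zv"  ["zv"]
30. n0.live = "qm"  ["qm"]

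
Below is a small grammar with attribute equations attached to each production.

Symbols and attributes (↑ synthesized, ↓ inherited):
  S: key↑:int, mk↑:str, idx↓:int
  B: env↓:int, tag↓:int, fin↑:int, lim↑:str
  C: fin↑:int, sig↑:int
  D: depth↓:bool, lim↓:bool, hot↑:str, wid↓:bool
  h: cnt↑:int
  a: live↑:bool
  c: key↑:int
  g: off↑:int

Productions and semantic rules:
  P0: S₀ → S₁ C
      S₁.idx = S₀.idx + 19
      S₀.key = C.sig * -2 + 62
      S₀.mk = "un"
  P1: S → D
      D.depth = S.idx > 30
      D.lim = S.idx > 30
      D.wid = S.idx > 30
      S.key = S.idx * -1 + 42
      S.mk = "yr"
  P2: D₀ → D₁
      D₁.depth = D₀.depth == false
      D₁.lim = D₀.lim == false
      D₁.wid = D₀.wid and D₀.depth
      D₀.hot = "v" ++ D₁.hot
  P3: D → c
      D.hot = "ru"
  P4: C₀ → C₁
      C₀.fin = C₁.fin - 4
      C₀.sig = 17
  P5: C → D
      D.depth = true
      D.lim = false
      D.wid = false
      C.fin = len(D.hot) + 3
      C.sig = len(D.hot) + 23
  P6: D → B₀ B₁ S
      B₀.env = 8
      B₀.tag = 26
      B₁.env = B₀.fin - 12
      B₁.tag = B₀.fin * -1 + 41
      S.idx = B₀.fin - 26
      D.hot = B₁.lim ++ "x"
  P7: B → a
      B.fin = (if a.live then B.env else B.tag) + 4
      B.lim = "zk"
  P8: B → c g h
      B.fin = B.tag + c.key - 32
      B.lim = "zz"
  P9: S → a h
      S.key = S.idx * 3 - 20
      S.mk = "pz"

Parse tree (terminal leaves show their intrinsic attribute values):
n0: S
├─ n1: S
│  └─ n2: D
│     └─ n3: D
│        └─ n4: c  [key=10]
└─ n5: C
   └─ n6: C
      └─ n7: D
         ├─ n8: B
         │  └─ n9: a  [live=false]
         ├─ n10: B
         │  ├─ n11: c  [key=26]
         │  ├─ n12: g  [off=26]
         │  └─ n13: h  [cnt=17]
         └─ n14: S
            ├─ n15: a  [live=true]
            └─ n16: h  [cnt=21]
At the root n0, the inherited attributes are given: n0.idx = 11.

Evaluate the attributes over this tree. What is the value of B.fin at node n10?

5

1. n0.idx = 11  [given at root]
2. n1.idx = 30  [S₀.idx + 19]
3. n2.depth = false  [S.idx > 30]
4. n2.lim = false  [S.idx > 30]
5. n2.wid = false  [S.idx > 30]
6. n3.depth = true  [D₀.depth == false]
7. n3.lim = true  [D₀.lim == false]
8. n3.wid = false  [D₀.wid and D₀.depth]
9. n4.key = 10  [terminal]
10. n3.hot = "ru"  ["ru"]
11. n2.hot = "vru"  ["v" ++ D₁.hot]
12. n1.key = 12  [S.idx * -1 + 42]
13. n1.mk = "yr"  ["yr"]
14. n7.depth = true  [true]
15. n7.lim = false  [false]
16. n7.wid = false  [false]
17. n8.env = 8  [8]
18. n8.tag = 26  [26]
19. n9.live = false  [terminal]
20. n8.fin = 30  [(if a.live then B.env else B.tag) + 4]
21. n8.lim = "zk"  ["zk"]
22. n10.env = 18  [B₀.fin - 12]
23. n10.tag = 11  [B₀.fin * -1 + 41]
24. n11.key = 26  [terminal]
25. n12.off = 26  [terminal]
26. n13.cnt = 17  [terminal]
27. n10.fin = 5  [B.tag + c.key - 32]
28. n10.lim = "zz"  ["zz"]
29. n14.idx = 4  [B₀.fin - 26]
30. n15.live = true  [terminal]
31. n16.cnt = 21  [terminal]
32. n14.key = -8  [S.idx * 3 - 20]
33. n14.mk = "pz"  ["pz"]
34. n7.hot = "zzx"  [B₁.lim ++ "x"]
35. n6.fin = 6  [len(D.hot) + 3]
36. n6.sig = 26  [len(D.hot) + 23]
37. n5.fin = 2  [C₁.fin - 4]
38. n5.sig = 17  [17]
39. n0.key = 28  [C.sig * -2 + 62]
40. n0.mk = "un"  ["un"]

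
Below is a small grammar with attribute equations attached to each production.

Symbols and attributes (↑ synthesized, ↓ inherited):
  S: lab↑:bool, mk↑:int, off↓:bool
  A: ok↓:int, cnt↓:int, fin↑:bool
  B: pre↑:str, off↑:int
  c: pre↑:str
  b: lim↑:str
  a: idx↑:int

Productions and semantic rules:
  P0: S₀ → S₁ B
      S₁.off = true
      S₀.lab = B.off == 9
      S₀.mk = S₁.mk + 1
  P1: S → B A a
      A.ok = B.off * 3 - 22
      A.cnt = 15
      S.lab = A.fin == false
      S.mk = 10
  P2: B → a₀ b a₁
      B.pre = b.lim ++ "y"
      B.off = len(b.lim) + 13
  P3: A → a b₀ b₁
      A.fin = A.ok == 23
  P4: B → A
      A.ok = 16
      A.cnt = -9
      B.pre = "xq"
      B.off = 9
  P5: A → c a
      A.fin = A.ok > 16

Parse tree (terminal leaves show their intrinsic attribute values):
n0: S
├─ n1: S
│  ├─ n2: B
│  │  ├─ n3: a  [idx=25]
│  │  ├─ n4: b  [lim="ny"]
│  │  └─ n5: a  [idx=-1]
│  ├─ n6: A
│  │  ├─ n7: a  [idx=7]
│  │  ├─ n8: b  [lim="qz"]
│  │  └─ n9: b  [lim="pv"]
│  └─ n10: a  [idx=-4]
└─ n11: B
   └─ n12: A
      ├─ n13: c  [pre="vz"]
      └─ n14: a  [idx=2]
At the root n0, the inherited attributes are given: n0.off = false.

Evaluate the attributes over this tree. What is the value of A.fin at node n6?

1. n0.off = false  [given at root]
2. n1.off = true  [true]
3. n3.idx = 25  [terminal]
4. n4.lim = "ny"  [terminal]
5. n5.idx = -1  [terminal]
6. n2.pre = "nyy"  [b.lim ++ "y"]
7. n2.off = 15  [len(b.lim) + 13]
8. n6.ok = 23  [B.off * 3 - 22]
9. n6.cnt = 15  [15]
10. n7.idx = 7  [terminal]
11. n8.lim = "qz"  [terminal]
12. n9.lim = "pv"  [terminal]
13. n6.fin = true  [A.ok == 23]
14. n10.idx = -4  [terminal]
15. n1.lab = false  [A.fin == false]
16. n1.mk = 10  [10]
17. n12.ok = 16  [16]
18. n12.cnt = -9  [-9]
19. n13.pre = "vz"  [terminal]
20. n14.idx = 2  [terminal]
21. n12.fin = false  [A.ok > 16]
22. n11.pre = "xq"  ["xq"]
23. n11.off = 9  [9]
24. n0.lab = true  [B.off == 9]
25. n0.mk = 11  [S₁.mk + 1]

true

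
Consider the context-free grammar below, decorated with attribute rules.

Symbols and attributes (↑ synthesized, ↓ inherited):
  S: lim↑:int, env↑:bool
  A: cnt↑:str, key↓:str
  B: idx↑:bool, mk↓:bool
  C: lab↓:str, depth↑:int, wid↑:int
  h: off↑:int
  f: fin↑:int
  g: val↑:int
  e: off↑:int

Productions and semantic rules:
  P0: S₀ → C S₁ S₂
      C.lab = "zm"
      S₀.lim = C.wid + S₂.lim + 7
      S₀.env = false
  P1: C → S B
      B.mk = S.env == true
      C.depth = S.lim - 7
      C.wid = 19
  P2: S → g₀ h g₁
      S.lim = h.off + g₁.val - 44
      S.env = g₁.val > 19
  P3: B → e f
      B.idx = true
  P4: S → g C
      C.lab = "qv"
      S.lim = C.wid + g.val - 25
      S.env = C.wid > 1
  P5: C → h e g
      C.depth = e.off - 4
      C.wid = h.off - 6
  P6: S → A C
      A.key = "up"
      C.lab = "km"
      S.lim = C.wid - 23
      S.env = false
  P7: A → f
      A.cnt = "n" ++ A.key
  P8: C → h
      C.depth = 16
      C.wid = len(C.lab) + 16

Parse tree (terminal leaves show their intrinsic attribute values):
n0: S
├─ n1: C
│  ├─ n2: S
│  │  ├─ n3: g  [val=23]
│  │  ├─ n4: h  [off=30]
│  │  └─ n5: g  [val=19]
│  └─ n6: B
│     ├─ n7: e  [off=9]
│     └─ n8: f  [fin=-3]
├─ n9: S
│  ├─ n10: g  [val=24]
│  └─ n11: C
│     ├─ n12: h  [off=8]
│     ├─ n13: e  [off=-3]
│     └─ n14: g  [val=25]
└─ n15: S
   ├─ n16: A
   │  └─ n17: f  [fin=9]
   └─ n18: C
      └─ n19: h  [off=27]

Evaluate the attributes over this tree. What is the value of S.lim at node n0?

21

1. n1.lab = "zm"  ["zm"]
2. n3.val = 23  [terminal]
3. n4.off = 30  [terminal]
4. n5.val = 19  [terminal]
5. n2.lim = 5  [h.off + g₁.val - 44]
6. n2.env = false  [g₁.val > 19]
7. n6.mk = false  [S.env == true]
8. n7.off = 9  [terminal]
9. n8.fin = -3  [terminal]
10. n6.idx = true  [true]
11. n1.depth = -2  [S.lim - 7]
12. n1.wid = 19  [19]
13. n10.val = 24  [terminal]
14. n11.lab = "qv"  ["qv"]
15. n12.off = 8  [terminal]
16. n13.off = -3  [terminal]
17. n14.val = 25  [terminal]
18. n11.depth = -7  [e.off - 4]
19. n11.wid = 2  [h.off - 6]
20. n9.lim = 1  [C.wid + g.val - 25]
21. n9.env = true  [C.wid > 1]
22. n16.key = "up"  ["up"]
23. n17.fin = 9  [terminal]
24. n16.cnt = "nup"  ["n" ++ A.key]
25. n18.lab = "km"  ["km"]
26. n19.off = 27  [terminal]
27. n18.depth = 16  [16]
28. n18.wid = 18  [len(C.lab) + 16]
29. n15.lim = -5  [C.wid - 23]
30. n15.env = false  [false]
31. n0.lim = 21  [C.wid + S₂.lim + 7]
32. n0.env = false  [false]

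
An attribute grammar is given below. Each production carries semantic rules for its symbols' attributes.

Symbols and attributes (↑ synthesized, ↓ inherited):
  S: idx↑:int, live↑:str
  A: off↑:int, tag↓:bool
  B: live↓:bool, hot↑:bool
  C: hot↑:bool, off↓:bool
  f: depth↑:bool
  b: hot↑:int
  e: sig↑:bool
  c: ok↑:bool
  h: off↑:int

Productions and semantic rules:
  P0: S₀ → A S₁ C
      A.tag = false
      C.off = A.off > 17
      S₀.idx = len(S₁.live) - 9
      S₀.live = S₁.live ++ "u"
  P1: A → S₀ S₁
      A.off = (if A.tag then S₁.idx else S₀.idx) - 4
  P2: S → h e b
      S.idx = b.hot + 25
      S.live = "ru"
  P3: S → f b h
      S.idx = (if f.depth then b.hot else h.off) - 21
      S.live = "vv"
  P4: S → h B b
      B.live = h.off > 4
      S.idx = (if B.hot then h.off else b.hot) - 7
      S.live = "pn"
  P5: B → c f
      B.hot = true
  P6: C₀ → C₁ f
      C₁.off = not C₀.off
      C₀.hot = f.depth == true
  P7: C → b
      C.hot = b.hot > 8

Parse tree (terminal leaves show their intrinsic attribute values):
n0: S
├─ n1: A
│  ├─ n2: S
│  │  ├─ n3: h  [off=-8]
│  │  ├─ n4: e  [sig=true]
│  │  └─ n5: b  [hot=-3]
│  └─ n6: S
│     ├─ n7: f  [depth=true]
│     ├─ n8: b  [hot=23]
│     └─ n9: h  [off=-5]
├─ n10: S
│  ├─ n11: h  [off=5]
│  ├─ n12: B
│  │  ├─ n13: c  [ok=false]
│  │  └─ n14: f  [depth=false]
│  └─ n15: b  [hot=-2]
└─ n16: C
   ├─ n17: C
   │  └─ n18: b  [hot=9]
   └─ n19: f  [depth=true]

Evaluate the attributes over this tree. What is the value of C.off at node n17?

false

1. n1.tag = false  [false]
2. n3.off = -8  [terminal]
3. n4.sig = true  [terminal]
4. n5.hot = -3  [terminal]
5. n2.idx = 22  [b.hot + 25]
6. n2.live = "ru"  ["ru"]
7. n7.depth = true  [terminal]
8. n8.hot = 23  [terminal]
9. n9.off = -5  [terminal]
10. n6.idx = 2  [(if f.depth then b.hot else h.off) - 21]
11. n6.live = "vv"  ["vv"]
12. n1.off = 18  [(if A.tag then S₁.idx else S₀.idx) - 4]
13. n11.off = 5  [terminal]
14. n12.live = true  [h.off > 4]
15. n13.ok = false  [terminal]
16. n14.depth = false  [terminal]
17. n12.hot = true  [true]
18. n15.hot = -2  [terminal]
19. n10.idx = -2  [(if B.hot then h.off else b.hot) - 7]
20. n10.live = "pn"  ["pn"]
21. n16.off = true  [A.off > 17]
22. n17.off = false  [not C₀.off]
23. n18.hot = 9  [terminal]
24. n17.hot = true  [b.hot > 8]
25. n19.depth = true  [terminal]
26. n16.hot = true  [f.depth == true]
27. n0.idx = -7  [len(S₁.live) - 9]
28. n0.live = "pnu"  [S₁.live ++ "u"]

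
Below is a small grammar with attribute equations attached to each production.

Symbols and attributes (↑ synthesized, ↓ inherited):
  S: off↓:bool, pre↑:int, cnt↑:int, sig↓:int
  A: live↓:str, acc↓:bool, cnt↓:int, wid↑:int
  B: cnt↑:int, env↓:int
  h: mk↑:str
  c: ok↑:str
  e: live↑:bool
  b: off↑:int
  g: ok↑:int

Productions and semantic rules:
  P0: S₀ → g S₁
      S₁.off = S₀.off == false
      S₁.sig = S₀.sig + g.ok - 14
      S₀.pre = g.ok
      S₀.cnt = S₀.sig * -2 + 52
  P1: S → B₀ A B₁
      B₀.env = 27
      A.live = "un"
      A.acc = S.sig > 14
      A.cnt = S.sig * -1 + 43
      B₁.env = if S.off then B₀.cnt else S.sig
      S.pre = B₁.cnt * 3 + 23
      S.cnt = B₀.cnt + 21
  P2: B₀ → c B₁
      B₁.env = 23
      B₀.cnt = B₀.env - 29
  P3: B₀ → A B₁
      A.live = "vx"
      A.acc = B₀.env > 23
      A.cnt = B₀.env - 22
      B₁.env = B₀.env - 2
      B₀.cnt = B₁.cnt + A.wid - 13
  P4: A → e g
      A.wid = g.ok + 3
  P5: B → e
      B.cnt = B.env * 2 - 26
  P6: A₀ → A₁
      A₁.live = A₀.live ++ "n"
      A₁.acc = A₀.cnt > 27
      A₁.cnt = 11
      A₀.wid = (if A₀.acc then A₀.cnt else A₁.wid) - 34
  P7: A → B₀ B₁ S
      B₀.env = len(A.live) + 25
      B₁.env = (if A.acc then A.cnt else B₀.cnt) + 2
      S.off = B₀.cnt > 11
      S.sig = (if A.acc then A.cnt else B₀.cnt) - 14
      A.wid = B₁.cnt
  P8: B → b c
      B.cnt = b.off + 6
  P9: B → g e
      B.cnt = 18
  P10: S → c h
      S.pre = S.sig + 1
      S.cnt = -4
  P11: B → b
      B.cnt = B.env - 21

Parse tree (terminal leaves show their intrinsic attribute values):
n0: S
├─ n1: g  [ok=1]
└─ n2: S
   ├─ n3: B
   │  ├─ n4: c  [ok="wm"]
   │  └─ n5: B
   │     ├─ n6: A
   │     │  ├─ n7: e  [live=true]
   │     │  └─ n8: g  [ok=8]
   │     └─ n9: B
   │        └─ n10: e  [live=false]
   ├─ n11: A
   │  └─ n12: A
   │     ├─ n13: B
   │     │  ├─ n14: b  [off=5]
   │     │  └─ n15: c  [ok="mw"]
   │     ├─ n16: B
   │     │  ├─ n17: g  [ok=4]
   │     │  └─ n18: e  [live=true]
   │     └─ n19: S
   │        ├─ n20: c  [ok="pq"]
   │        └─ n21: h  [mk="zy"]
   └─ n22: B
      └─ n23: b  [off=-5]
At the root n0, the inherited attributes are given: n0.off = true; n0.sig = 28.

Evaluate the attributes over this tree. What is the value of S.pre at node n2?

5

1. n0.off = true  [given at root]
2. n0.sig = 28  [given at root]
3. n1.ok = 1  [terminal]
4. n2.off = false  [S₀.off == false]
5. n2.sig = 15  [S₀.sig + g.ok - 14]
6. n3.env = 27  [27]
7. n4.ok = "wm"  [terminal]
8. n5.env = 23  [23]
9. n6.live = "vx"  ["vx"]
10. n6.acc = false  [B₀.env > 23]
11. n6.cnt = 1  [B₀.env - 22]
12. n7.live = true  [terminal]
13. n8.ok = 8  [terminal]
14. n6.wid = 11  [g.ok + 3]
15. n9.env = 21  [B₀.env - 2]
16. n10.live = false  [terminal]
17. n9.cnt = 16  [B.env * 2 - 26]
18. n5.cnt = 14  [B₁.cnt + A.wid - 13]
19. n3.cnt = -2  [B₀.env - 29]
20. n11.live = "un"  ["un"]
21. n11.acc = true  [S.sig > 14]
22. n11.cnt = 28  [S.sig * -1 + 43]
23. n12.live = "unn"  [A₀.live ++ "n"]
24. n12.acc = true  [A₀.cnt > 27]
25. n12.cnt = 11  [11]
26. n13.env = 28  [len(A.live) + 25]
27. n14.off = 5  [terminal]
28. n15.ok = "mw"  [terminal]
29. n13.cnt = 11  [b.off + 6]
30. n16.env = 13  [(if A.acc then A.cnt else B₀.cnt) + 2]
31. n17.ok = 4  [terminal]
32. n18.live = true  [terminal]
33. n16.cnt = 18  [18]
34. n19.off = false  [B₀.cnt > 11]
35. n19.sig = -3  [(if A.acc then A.cnt else B₀.cnt) - 14]
36. n20.ok = "pq"  [terminal]
37. n21.mk = "zy"  [terminal]
38. n19.pre = -2  [S.sig + 1]
39. n19.cnt = -4  [-4]
40. n12.wid = 18  [B₁.cnt]
41. n11.wid = -6  [(if A₀.acc then A₀.cnt else A₁.wid) - 34]
42. n22.env = 15  [if S.off then B₀.cnt else S.sig]
43. n23.off = -5  [terminal]
44. n22.cnt = -6  [B.env - 21]
45. n2.pre = 5  [B₁.cnt * 3 + 23]
46. n2.cnt = 19  [B₀.cnt + 21]
47. n0.pre = 1  [g.ok]
48. n0.cnt = -4  [S₀.sig * -2 + 52]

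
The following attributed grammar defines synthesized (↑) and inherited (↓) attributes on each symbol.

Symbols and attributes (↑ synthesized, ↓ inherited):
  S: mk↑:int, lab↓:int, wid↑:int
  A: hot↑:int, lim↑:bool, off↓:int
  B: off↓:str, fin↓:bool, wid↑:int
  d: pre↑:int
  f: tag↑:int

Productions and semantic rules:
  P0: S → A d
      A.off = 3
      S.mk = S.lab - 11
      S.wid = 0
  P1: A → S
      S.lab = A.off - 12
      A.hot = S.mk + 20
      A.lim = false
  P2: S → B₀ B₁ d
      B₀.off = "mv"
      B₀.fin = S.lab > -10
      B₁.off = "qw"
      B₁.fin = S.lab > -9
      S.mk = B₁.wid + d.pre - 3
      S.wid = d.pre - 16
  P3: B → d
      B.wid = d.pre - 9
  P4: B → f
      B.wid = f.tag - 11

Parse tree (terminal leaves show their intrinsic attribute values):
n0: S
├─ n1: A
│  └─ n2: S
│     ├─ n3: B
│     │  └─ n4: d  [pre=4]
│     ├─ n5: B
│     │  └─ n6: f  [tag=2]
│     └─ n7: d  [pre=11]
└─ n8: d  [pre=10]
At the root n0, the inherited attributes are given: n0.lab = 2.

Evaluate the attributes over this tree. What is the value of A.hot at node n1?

19

1. n0.lab = 2  [given at root]
2. n1.off = 3  [3]
3. n2.lab = -9  [A.off - 12]
4. n3.off = "mv"  ["mv"]
5. n3.fin = true  [S.lab > -10]
6. n4.pre = 4  [terminal]
7. n3.wid = -5  [d.pre - 9]
8. n5.off = "qw"  ["qw"]
9. n5.fin = false  [S.lab > -9]
10. n6.tag = 2  [terminal]
11. n5.wid = -9  [f.tag - 11]
12. n7.pre = 11  [terminal]
13. n2.mk = -1  [B₁.wid + d.pre - 3]
14. n2.wid = -5  [d.pre - 16]
15. n1.hot = 19  [S.mk + 20]
16. n1.lim = false  [false]
17. n8.pre = 10  [terminal]
18. n0.mk = -9  [S.lab - 11]
19. n0.wid = 0  [0]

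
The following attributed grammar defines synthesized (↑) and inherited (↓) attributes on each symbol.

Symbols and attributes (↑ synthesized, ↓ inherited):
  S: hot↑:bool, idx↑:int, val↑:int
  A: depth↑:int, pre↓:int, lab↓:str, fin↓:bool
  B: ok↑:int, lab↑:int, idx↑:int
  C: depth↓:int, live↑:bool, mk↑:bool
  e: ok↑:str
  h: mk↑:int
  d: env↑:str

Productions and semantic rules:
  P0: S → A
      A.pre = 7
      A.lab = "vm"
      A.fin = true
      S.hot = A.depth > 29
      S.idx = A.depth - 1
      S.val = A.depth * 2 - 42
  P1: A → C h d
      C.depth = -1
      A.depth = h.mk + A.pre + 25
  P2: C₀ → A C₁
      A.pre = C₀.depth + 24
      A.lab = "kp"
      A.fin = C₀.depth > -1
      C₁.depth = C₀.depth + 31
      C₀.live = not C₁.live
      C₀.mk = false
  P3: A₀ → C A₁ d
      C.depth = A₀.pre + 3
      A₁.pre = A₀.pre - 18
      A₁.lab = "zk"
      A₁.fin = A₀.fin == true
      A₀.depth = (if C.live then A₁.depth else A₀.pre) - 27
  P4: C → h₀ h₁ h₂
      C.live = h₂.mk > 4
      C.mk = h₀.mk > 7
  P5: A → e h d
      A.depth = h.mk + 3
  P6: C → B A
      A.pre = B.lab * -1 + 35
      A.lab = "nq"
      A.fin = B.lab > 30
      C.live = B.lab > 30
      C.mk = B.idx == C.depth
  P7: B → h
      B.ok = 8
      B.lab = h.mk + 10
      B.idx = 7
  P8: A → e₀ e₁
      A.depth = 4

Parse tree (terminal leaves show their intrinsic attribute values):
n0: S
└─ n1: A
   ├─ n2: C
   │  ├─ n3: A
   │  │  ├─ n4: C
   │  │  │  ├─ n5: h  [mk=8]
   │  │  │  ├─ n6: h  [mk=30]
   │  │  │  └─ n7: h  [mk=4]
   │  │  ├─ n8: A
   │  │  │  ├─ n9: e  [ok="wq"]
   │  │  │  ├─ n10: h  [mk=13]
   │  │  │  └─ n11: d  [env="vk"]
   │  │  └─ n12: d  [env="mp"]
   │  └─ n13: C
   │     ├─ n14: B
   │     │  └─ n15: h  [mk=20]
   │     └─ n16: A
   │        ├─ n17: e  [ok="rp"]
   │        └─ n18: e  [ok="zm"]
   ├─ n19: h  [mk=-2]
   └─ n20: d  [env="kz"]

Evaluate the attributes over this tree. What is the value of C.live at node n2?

true

1. n1.pre = 7  [7]
2. n1.lab = "vm"  ["vm"]
3. n1.fin = true  [true]
4. n2.depth = -1  [-1]
5. n3.pre = 23  [C₀.depth + 24]
6. n3.lab = "kp"  ["kp"]
7. n3.fin = false  [C₀.depth > -1]
8. n4.depth = 26  [A₀.pre + 3]
9. n5.mk = 8  [terminal]
10. n6.mk = 30  [terminal]
11. n7.mk = 4  [terminal]
12. n4.live = false  [h₂.mk > 4]
13. n4.mk = true  [h₀.mk > 7]
14. n8.pre = 5  [A₀.pre - 18]
15. n8.lab = "zk"  ["zk"]
16. n8.fin = false  [A₀.fin == true]
17. n9.ok = "wq"  [terminal]
18. n10.mk = 13  [terminal]
19. n11.env = "vk"  [terminal]
20. n8.depth = 16  [h.mk + 3]
21. n12.env = "mp"  [terminal]
22. n3.depth = -4  [(if C.live then A₁.depth else A₀.pre) - 27]
23. n13.depth = 30  [C₀.depth + 31]
24. n15.mk = 20  [terminal]
25. n14.ok = 8  [8]
26. n14.lab = 30  [h.mk + 10]
27. n14.idx = 7  [7]
28. n16.pre = 5  [B.lab * -1 + 35]
29. n16.lab = "nq"  ["nq"]
30. n16.fin = false  [B.lab > 30]
31. n17.ok = "rp"  [terminal]
32. n18.ok = "zm"  [terminal]
33. n16.depth = 4  [4]
34. n13.live = false  [B.lab > 30]
35. n13.mk = false  [B.idx == C.depth]
36. n2.live = true  [not C₁.live]
37. n2.mk = false  [false]
38. n19.mk = -2  [terminal]
39. n20.env = "kz"  [terminal]
40. n1.depth = 30  [h.mk + A.pre + 25]
41. n0.hot = true  [A.depth > 29]
42. n0.idx = 29  [A.depth - 1]
43. n0.val = 18  [A.depth * 2 - 42]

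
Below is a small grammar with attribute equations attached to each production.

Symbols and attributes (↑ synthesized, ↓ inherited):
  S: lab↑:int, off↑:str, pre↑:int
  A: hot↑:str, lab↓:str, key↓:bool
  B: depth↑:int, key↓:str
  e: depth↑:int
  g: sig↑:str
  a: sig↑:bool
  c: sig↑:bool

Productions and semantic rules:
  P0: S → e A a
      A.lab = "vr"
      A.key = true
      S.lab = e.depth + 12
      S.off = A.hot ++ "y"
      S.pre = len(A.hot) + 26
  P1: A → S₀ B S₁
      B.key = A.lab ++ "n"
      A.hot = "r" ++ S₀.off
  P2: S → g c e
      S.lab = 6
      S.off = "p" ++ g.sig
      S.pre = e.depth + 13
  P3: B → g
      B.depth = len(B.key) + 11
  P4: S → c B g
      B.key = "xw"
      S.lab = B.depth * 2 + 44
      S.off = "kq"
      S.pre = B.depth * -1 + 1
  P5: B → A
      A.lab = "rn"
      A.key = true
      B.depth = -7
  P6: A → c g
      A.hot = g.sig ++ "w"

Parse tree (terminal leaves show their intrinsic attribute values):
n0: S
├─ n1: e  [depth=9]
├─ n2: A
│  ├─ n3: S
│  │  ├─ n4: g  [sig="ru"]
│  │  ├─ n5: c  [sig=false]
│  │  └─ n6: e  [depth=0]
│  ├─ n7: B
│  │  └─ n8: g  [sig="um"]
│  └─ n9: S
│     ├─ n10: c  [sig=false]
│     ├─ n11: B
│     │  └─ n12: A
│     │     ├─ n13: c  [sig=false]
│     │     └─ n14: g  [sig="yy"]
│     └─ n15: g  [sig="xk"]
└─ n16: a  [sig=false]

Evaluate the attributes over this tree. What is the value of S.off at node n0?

1. n1.depth = 9  [terminal]
2. n2.lab = "vr"  ["vr"]
3. n2.key = true  [true]
4. n4.sig = "ru"  [terminal]
5. n5.sig = false  [terminal]
6. n6.depth = 0  [terminal]
7. n3.lab = 6  [6]
8. n3.off = "pru"  ["p" ++ g.sig]
9. n3.pre = 13  [e.depth + 13]
10. n7.key = "vrn"  [A.lab ++ "n"]
11. n8.sig = "um"  [terminal]
12. n7.depth = 14  [len(B.key) + 11]
13. n10.sig = false  [terminal]
14. n11.key = "xw"  ["xw"]
15. n12.lab = "rn"  ["rn"]
16. n12.key = true  [true]
17. n13.sig = false  [terminal]
18. n14.sig = "yy"  [terminal]
19. n12.hot = "yyw"  [g.sig ++ "w"]
20. n11.depth = -7  [-7]
21. n15.sig = "xk"  [terminal]
22. n9.lab = 30  [B.depth * 2 + 44]
23. n9.off = "kq"  ["kq"]
24. n9.pre = 8  [B.depth * -1 + 1]
25. n2.hot = "rpru"  ["r" ++ S₀.off]
26. n16.sig = false  [terminal]
27. n0.lab = 21  [e.depth + 12]
28. n0.off = "rpruy"  [A.hot ++ "y"]
29. n0.pre = 30  [len(A.hot) + 26]

"rpruy"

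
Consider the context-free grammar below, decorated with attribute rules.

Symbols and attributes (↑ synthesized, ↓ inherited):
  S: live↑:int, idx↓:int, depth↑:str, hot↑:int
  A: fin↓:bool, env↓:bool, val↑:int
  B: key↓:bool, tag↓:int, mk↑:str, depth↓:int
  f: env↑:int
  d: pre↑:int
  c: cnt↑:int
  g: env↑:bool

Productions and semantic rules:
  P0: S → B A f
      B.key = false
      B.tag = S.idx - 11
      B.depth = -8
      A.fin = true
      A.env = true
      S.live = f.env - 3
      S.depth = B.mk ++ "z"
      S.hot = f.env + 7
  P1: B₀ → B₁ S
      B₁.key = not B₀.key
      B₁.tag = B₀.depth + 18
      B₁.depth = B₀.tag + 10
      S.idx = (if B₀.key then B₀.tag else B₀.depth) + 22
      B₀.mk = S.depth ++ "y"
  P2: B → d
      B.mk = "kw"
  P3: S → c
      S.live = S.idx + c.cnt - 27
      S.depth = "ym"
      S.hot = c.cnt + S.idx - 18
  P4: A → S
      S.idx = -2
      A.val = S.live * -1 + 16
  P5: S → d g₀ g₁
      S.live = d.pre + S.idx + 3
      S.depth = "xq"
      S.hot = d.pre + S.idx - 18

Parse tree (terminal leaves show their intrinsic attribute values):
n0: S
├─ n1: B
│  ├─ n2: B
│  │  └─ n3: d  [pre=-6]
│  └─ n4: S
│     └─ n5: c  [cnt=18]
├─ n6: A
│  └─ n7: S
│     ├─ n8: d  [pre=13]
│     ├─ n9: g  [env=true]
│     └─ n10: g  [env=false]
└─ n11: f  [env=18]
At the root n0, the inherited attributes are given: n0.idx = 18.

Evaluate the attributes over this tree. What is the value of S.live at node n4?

5

1. n0.idx = 18  [given at root]
2. n1.key = false  [false]
3. n1.tag = 7  [S.idx - 11]
4. n1.depth = -8  [-8]
5. n2.key = true  [not B₀.key]
6. n2.tag = 10  [B₀.depth + 18]
7. n2.depth = 17  [B₀.tag + 10]
8. n3.pre = -6  [terminal]
9. n2.mk = "kw"  ["kw"]
10. n4.idx = 14  [(if B₀.key then B₀.tag else B₀.depth) + 22]
11. n5.cnt = 18  [terminal]
12. n4.live = 5  [S.idx + c.cnt - 27]
13. n4.depth = "ym"  ["ym"]
14. n4.hot = 14  [c.cnt + S.idx - 18]
15. n1.mk = "ymy"  [S.depth ++ "y"]
16. n6.fin = true  [true]
17. n6.env = true  [true]
18. n7.idx = -2  [-2]
19. n8.pre = 13  [terminal]
20. n9.env = true  [terminal]
21. n10.env = false  [terminal]
22. n7.live = 14  [d.pre + S.idx + 3]
23. n7.depth = "xq"  ["xq"]
24. n7.hot = -7  [d.pre + S.idx - 18]
25. n6.val = 2  [S.live * -1 + 16]
26. n11.env = 18  [terminal]
27. n0.live = 15  [f.env - 3]
28. n0.depth = "ymyz"  [B.mk ++ "z"]
29. n0.hot = 25  [f.env + 7]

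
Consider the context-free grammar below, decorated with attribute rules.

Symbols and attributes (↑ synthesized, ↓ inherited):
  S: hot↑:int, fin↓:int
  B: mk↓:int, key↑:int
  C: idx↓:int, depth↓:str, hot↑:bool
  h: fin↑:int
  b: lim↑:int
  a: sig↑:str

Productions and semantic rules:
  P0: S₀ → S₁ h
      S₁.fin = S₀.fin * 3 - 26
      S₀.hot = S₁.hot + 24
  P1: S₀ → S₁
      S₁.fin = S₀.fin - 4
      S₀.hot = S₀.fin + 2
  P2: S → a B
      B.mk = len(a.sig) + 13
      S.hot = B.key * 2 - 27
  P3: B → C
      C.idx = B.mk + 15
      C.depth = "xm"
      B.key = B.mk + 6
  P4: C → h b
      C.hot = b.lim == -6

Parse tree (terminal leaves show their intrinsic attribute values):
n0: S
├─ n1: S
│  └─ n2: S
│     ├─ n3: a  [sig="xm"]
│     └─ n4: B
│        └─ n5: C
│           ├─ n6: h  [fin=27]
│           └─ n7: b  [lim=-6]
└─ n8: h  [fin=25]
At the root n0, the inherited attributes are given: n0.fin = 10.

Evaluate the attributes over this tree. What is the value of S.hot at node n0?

30

1. n0.fin = 10  [given at root]
2. n1.fin = 4  [S₀.fin * 3 - 26]
3. n2.fin = 0  [S₀.fin - 4]
4. n3.sig = "xm"  [terminal]
5. n4.mk = 15  [len(a.sig) + 13]
6. n5.idx = 30  [B.mk + 15]
7. n5.depth = "xm"  ["xm"]
8. n6.fin = 27  [terminal]
9. n7.lim = -6  [terminal]
10. n5.hot = true  [b.lim == -6]
11. n4.key = 21  [B.mk + 6]
12. n2.hot = 15  [B.key * 2 - 27]
13. n1.hot = 6  [S₀.fin + 2]
14. n8.fin = 25  [terminal]
15. n0.hot = 30  [S₁.hot + 24]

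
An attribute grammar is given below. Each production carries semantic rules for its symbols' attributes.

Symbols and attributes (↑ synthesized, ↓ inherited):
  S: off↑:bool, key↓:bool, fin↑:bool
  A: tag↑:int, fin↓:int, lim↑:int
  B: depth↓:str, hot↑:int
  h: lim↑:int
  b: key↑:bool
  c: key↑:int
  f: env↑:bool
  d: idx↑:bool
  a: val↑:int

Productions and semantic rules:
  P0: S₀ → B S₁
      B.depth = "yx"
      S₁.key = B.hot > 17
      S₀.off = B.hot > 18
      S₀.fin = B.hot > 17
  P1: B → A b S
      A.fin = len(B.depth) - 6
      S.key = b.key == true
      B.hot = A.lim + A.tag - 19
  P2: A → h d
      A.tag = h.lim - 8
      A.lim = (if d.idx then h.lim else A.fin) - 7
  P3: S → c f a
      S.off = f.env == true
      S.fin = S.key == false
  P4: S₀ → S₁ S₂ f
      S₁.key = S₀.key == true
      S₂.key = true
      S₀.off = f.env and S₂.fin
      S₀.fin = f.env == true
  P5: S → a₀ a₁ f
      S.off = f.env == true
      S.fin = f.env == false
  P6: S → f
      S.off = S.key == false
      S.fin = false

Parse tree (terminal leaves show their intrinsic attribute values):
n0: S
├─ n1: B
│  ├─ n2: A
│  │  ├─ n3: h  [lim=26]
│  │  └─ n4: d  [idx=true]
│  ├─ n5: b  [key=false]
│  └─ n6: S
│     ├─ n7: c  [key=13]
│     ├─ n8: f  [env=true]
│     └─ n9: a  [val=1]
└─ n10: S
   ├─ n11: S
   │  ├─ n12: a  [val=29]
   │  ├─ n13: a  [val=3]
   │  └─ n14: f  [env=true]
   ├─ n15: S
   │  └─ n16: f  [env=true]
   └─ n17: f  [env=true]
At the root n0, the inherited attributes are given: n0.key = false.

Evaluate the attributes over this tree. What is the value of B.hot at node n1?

18

1. n0.key = false  [given at root]
2. n1.depth = "yx"  ["yx"]
3. n2.fin = -4  [len(B.depth) - 6]
4. n3.lim = 26  [terminal]
5. n4.idx = true  [terminal]
6. n2.tag = 18  [h.lim - 8]
7. n2.lim = 19  [(if d.idx then h.lim else A.fin) - 7]
8. n5.key = false  [terminal]
9. n6.key = false  [b.key == true]
10. n7.key = 13  [terminal]
11. n8.env = true  [terminal]
12. n9.val = 1  [terminal]
13. n6.off = true  [f.env == true]
14. n6.fin = true  [S.key == false]
15. n1.hot = 18  [A.lim + A.tag - 19]
16. n10.key = true  [B.hot > 17]
17. n11.key = true  [S₀.key == true]
18. n12.val = 29  [terminal]
19. n13.val = 3  [terminal]
20. n14.env = true  [terminal]
21. n11.off = true  [f.env == true]
22. n11.fin = false  [f.env == false]
23. n15.key = true  [true]
24. n16.env = true  [terminal]
25. n15.off = false  [S.key == false]
26. n15.fin = false  [false]
27. n17.env = true  [terminal]
28. n10.off = false  [f.env and S₂.fin]
29. n10.fin = true  [f.env == true]
30. n0.off = false  [B.hot > 18]
31. n0.fin = true  [B.hot > 17]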